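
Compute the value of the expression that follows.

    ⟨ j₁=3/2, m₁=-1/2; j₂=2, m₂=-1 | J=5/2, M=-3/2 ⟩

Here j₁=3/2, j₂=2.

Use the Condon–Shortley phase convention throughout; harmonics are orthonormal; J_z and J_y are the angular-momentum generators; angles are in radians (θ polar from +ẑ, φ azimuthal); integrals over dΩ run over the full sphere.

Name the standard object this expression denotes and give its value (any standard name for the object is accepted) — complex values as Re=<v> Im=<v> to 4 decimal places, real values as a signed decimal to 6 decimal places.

This is a Clebsch–Gordan (vector-coupling) coefficient.
j₁+j₂−J=1  J+j₁−j₂=2  J−j₁+j₂=3  j₁+j₂+J+1=7
(j₁±m₁, j₂±m₂, J±M) = (1,2,1,3,1,4)
P² = 144/35
sum k=0..1:
  [0] +1/4 = 1/4
  [1] −1/6 = -1/6
S = 1/12
C² = P²·S² = 1/35 ; C = +0.169031

Clebsch–Gordan coefficient, +√(1/35) ≈ +0.169031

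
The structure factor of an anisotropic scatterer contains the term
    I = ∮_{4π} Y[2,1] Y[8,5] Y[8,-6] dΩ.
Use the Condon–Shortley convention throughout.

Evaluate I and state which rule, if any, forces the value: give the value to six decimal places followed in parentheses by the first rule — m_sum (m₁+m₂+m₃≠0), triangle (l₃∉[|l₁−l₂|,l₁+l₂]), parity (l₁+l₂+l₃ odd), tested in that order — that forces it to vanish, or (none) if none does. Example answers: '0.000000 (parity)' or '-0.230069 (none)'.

0.193241 (none)

Rules hold: Σm=0, L=18 even, 6≤8≤10.
N = 5·17·17 = 1445
Δ = 2!·2!·14!/19! = 1/348840
Racah Σ t=0..2: t=0:+1/116121600 t=1:−1/25401600 t=2:+1/116121600 = -1/45158400
⇒ 3j(2 8 8; 0 0 0)² = 24/1615, sgn -1
Racah Σ t=0..1: t=0:+1/12454041600 t=1:−1/1916006400 = -1/2264371200
⇒ 3j(2 8 8; 1 5 -6)² = 847/38760, sgn -1
4πI² = N·(3j₀)²·(3jₘ)² = 847/1805
I = +1·√(0.469252/4π) = 0.19324051
No selection rule forces the value: the integral is nonzero (none).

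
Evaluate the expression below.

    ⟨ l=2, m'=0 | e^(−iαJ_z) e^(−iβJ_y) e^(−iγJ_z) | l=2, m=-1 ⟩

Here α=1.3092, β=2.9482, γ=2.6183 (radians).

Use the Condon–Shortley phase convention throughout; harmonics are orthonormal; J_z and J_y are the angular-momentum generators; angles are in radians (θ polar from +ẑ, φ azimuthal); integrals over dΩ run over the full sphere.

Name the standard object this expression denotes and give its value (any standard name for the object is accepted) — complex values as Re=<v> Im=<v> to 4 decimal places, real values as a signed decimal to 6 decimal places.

This is a Wigner D-matrix element — the rotation-matrix element ⟨l m'| R(α,β,γ) |l m⟩ in the angular-momentum basis.
First d^2_{0,-1}(β=2.9482), then the phase factors e^{-i(0)α} and e^{-i(-1)γ}:
With c≡cos(β/2)=0.096546 and s≡sin(β/2)=0.995329, N=[2·2·1·6]^{1/2}=4.898979
Admissible k: 0..1 (factorial args all ≥0)
  k=0: (−1)^1·4.8990/(2)·0.0965^3·0.9953^1 = -0.002194
  k=1: (−1)^2·4.8990/(2)·0.0965^1·0.9953^3 = +0.233189
d^2_{0,-1}(2.9482) = -0.002194 +0.233189 = +0.230995
Attach z-rotation phases: D = e^{-i(0)(1.3092)}·(+0.230995)·e^{-i(-1)(2.6183)} = -0.200083+0.115436i

Wigner D-matrix element, Re=-0.2001 Im=0.1154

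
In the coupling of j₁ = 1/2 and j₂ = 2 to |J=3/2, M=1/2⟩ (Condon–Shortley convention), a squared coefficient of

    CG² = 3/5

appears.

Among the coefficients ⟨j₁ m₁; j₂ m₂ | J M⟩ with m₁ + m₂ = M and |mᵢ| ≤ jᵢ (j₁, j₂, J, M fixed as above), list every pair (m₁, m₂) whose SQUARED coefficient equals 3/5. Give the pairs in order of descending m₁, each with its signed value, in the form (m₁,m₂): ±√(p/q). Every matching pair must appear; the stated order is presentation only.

(-1/2,1): −√(3/5)

Admissible pairs with m₁+m₂ = M = 1/2: (-1/2,1), (1/2,0)
  (m₁,m₂)=(1/2,0): CG² = 2/5, CG = +√(2/5)
  (m₁,m₂)=(-1/2,1): CG² = 3/5, CG = −√(3/5)   ← matches the target
Pairs with CG² = 3/5: (-1/2,1): −√(3/5)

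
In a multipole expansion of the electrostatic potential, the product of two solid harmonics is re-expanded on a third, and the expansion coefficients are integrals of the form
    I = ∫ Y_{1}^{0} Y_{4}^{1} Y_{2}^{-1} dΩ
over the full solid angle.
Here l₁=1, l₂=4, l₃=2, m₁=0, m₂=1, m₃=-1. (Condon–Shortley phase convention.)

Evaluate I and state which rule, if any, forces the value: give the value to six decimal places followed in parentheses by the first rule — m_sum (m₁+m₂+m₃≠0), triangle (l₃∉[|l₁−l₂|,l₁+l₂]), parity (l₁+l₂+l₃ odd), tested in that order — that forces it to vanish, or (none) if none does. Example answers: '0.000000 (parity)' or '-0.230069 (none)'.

0.000000 (triangle)

|1−4|≤2≤1+4 violated ⇒ I = 0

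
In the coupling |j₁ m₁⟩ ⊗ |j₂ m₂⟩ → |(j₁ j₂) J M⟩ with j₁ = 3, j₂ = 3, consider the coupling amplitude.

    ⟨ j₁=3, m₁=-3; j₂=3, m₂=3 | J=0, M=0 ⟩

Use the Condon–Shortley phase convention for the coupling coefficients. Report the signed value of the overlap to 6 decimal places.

+0.377964  (= +√(1/7))

j₁+j₂−J=6  J+j₁−j₂=0  J−j₁+j₂=0  j₁+j₂+J+1=7
(j₁±m₁, j₂±m₂, J±M) = (0,6,6,0,0,0)
P² = 518400/7
sum k=6..6:
  [6] +1/720 = 1/720
S = 1/720
C² = P²·S² = 1/7 ; C = +0.377964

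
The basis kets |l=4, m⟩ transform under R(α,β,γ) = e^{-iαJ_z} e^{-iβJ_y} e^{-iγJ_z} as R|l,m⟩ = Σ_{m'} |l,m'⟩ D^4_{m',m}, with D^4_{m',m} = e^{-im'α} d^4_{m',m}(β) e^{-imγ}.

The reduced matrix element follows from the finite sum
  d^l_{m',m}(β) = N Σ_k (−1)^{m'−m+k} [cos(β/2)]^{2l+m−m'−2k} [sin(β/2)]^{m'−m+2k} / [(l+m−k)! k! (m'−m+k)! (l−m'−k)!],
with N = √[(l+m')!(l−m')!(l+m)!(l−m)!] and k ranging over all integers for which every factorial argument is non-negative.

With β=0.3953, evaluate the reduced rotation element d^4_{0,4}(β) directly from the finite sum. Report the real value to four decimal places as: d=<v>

d=0.0115

d^4_{0,4}(β=0.3953) via the finite sum:
With c≡cos(β/2)=0.980531 and s≡sin(β/2)=0.196366, N=[24·24·40320·1]^{1/2}=4819.161753
Admissible k: 4..4 (factorial args all ≥0)
  k=4: (−1)^0·4819.1618/(576)·0.9805^4·0.1964^4 = +0.011499
d^4_{0,4}(0.3953) = +0.011499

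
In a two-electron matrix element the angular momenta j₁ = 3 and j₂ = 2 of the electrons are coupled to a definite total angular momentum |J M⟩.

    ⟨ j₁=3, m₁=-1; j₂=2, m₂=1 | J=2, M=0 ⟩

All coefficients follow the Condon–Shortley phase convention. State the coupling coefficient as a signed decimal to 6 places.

+0.377964  (= +√(1/7))

j₁+j₂−J=3  J+j₁−j₂=3  J−j₁+j₂=1  j₁+j₂+J+1=8
(j₁±m₁, j₂±m₂, J±M) = (2,4,3,1,2,2)
P² = 36/7
sum k=2..3:
  [2] +1/4 = 1/4
  [3] −1/12 = -1/12
S = 1/6
C² = P²·S² = 1/7 ; C = +0.377964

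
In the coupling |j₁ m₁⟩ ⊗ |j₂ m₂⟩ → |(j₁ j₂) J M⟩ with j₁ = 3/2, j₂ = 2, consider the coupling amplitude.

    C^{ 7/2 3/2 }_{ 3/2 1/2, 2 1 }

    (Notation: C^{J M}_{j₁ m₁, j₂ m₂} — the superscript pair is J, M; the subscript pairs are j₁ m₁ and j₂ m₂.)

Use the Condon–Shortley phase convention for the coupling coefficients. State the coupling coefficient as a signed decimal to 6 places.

+0.755929

√[8·0!3!4!/8! · 2!1!3!1!5!2!] = √(576/7)
  +(−1)^0/∏(0,0,1,3,2,1)! = 1/12  (running 1/12)
⟨..|..⟩ = √(576/7)·(1/12) = +0.755929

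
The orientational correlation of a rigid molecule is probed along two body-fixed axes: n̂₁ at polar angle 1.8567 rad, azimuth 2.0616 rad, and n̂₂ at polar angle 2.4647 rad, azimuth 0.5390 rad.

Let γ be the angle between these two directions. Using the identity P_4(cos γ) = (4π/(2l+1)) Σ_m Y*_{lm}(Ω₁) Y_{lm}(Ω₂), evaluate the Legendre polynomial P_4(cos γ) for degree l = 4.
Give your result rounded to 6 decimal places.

0.159639

Term-by-term m-sum for l=4 (normalisation 4π/9 = 1.396263):
  term(m=-4) = 0.02507 - 0.00489j   from Y*(Ω₁)=-0.14338 + 0.34644j, Y(Ω₂)=-0.03763 - 0.05679j
  term(m=-3) = -0.01077 - 0.07397j   from Y*(Ω₁)=-0.31023 + 0.03062j, Y(Ω₂)=0.01107 + 0.23953j
  term(m=-2) = 0.05801 - 0.00561j   from Y*(Ω₁)=0.07584 + 0.11347j, Y(Ω₂)=0.20202 - 0.37622j
  term(m=-1) = -0.00436 - 0.09046j   from Y*(Ω₁)=-0.14741 + 0.27583j, Y(Ω₂)=-0.24852 + 0.14863j
  term(m=+0) = -0.02156 + 0.00000j   from Y*(Ω₁)=0.08836 + 0.00000j, Y(Ω₂)=-0.24395 + 0.00000j
  term(m=+1) = -0.00436 + 0.09046j   from Y*(Ω₁)=0.14741 + 0.27583j, Y(Ω₂)=0.24852 + 0.14863j
  term(m=+2) = 0.05801 + 0.00561j   from Y*(Ω₁)=0.07584 - 0.11347j, Y(Ω₂)=0.20202 + 0.37622j
  term(m=+3) = -0.01077 + 0.07397j   from Y*(Ω₁)=0.31023 + 0.03062j, Y(Ω₂)=-0.01107 + 0.23953j
  term(m=+4) = 0.02507 + 0.00489j   from Y*(Ω₁)=-0.14338 - 0.34644j, Y(Ω₂)=-0.03763 + 0.05679j
Accumulated sum 0.11433 - 0.00000j; after 4π/(2l+1) scaling, 0.15964 - 0.00000j ⇒ P_4 = 0.159639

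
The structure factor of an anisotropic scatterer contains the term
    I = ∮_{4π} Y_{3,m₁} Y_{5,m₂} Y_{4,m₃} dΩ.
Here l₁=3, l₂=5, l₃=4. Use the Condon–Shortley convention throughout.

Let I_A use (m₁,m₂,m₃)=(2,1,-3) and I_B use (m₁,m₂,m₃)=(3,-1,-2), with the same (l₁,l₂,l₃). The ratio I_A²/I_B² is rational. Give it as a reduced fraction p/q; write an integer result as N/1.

l's match ⇒ only the (l;m) 3-j factors differ between A and B.
A: triangle coeff Δ(3,5,4) = 1/180180; Σ_t [0,1]: t=0:+1/17280 t=1:−1/1440 = -11/17280; (3j)²=11/468 [(3 5 4; 2 1 -3)], sign=+1
B: triangle coeff Δ(3,5,4) = 1/180180; Σ_t [0,0]: t=0:+1/2304 = 1/2304; (3j)²=75/4004 [(3 5 4; 3 -1 -2)], sign=+1
I_A²/I_B² = (11/468)/(75/4004) = 847/675

847/675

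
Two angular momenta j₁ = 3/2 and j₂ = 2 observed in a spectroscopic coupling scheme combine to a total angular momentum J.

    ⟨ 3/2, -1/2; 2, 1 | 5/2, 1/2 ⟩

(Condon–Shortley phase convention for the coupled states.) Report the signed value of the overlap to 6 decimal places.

−√(5/14) = -0.597614

j₁+j₂−J=1  J+j₁−j₂=2  J−j₁+j₂=3  j₁+j₂+J+1=7
(j₁±m₁, j₂±m₂, J±M) = (1,2,3,1,3,2)
P² = 72/35
sum k=0..1:
  [0] +1/12 = 1/12
  [1] −1/2 = -1/2
S = -5/12
C² = P²·S² = 5/14 ; C = -0.597614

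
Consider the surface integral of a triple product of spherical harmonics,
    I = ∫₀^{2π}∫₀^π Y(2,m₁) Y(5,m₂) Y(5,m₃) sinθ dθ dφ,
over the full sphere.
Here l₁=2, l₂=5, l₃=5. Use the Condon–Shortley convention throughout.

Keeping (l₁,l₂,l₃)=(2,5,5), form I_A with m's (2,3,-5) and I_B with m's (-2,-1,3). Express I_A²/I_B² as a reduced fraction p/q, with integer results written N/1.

15/56

Same 2,5,5: normalisation and zero-m 3j drop out of the ratio.
A: Δ: 2! 2! 8! / 13! → 1/38610; sum: t=0:+1/161280 = 1/161280; 3j²(2 5 5; 2 3 -5) = Δ·Π!·Σ² = 1/143  (sign +1)
B: Δ: 2! 2! 8! / 13! → 1/38610; sum: t=2:+1/5760 = 1/5760; 3j²(2 5 5; -2 -1 3) = Δ·Π!·Σ² = 56/2145  (sign +1)
I_A²/I_B² = (1/143)/(56/2145) = 15/56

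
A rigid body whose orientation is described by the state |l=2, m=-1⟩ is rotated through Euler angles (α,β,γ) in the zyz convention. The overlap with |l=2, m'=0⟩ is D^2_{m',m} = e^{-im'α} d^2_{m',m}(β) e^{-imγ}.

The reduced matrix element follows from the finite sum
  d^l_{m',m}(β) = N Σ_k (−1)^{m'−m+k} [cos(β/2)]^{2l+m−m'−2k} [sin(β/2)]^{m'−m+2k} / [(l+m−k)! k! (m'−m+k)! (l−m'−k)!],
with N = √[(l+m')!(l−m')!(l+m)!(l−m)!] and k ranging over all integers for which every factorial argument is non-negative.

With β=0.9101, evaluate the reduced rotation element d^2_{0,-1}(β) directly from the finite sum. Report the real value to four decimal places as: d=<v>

d^2_{0,-1}(β=0.9101) via the finite sum:
With c≡cos(β/2)=0.898239 and s≡sin(β/2)=0.439507, N=[2·2·1·6]^{1/2}=4.898979
k: max(0,(-1)−(0))=0 … min(2+(-1),2−(0))=1
  k=0: (−1)^1·4.8990/(2)·0.8982^3·0.4395^1 = -0.780221
  k=1: (−1)^2·4.8990/(2)·0.8982^1·0.4395^3 = +0.186795
d^2_{0,-1}(0.9101) = -0.780221 +0.186795 = -0.593425

d=-0.5934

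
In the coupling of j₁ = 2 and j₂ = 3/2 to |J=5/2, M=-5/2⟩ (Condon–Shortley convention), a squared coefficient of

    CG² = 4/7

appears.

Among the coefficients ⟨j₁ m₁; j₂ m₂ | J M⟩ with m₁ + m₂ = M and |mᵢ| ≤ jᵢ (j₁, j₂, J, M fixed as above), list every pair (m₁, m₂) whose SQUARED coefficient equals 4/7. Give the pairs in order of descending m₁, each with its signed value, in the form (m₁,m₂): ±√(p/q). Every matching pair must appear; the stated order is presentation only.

(-2,-1/2): −√(4/7)

Admissible pairs with m₁+m₂ = M = -5/2: (-2,-1/2), (-1,-3/2)
  (m₁,m₂)=(-1,-3/2): CG² = 3/7, CG = +√(3/7)
  (m₁,m₂)=(-2,-1/2): CG² = 4/7, CG = −√(4/7)   ← matches the target
Pairs with CG² = 4/7: (-2,-1/2): −√(4/7)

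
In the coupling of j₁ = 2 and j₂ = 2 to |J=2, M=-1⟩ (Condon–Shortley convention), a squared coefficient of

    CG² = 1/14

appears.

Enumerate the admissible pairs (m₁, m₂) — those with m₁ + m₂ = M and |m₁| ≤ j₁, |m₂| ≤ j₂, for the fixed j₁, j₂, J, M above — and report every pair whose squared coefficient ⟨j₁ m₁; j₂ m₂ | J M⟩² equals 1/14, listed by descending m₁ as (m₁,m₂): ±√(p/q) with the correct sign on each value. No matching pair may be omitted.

(0,-1): −√(1/14); (-1,0): −√(1/14)

Admissible pairs with m₁+m₂ = M = -1: (-2,1), (-1,0), (0,-1), (1,-2)
  (m₁,m₂)=(1,-2): CG² = 3/7, CG = +√(3/7)
  (m₁,m₂)=(0,-1): CG² = 1/14, CG = −√(1/14)   ← matches the target
  (m₁,m₂)=(-1,0): CG² = 1/14, CG = −√(1/14)   ← matches the target
  (m₁,m₂)=(-2,1): CG² = 3/7, CG = +√(3/7)
Pairs with CG² = 1/14: (0,-1): −√(1/14); (-1,0): −√(1/14)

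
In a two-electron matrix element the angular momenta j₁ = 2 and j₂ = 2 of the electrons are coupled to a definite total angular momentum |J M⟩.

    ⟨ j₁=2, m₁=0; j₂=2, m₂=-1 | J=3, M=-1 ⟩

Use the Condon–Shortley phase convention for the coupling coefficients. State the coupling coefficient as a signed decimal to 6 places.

j₁+j₂−J=1  J+j₁−j₂=3  J−j₁+j₂=3  j₁+j₂+J+1=8
(j₁±m₁, j₂±m₂, J±M) = (2,2,1,3,2,4)
P² = 36/5
sum k=0..1:
  [0] +1/4 = 1/4
  [1] −1/12 = -1/12
S = 1/6
C² = P²·S² = 1/5 ; C = +0.447214

+√(1/5) ≈ +0.447214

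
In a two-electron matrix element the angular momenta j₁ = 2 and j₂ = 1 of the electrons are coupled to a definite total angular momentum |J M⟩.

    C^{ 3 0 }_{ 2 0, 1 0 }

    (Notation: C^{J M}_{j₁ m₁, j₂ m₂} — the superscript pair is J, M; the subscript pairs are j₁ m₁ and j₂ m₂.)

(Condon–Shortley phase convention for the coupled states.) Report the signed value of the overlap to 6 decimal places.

+0.774597

triangle: 0!*4!*2!/7! = 48/5040
(j±m)!: 2!*2!*1!*1!*3!*3! = 144
prefactor² = (2J+1)*Δ*N² = 48/5
  k=0: +1/(0!*0!*2!*1!*2!*1!) = 1/4
Σ = 1/4  ⇒  CG² = 48/5*(1/4)² = 3/5
CG = +√(3/5) = +0.774597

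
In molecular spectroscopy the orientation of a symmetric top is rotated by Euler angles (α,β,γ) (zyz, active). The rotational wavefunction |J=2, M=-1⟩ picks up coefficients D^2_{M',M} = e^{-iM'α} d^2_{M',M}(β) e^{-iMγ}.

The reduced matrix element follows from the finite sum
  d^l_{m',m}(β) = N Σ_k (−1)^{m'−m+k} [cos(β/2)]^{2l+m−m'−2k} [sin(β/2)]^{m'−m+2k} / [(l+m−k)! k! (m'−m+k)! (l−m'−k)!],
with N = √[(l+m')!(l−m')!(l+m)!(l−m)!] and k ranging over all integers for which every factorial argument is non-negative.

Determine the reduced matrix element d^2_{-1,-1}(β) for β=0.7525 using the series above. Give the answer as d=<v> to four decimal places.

d^2_{-1,-1}(β=0.7525) via the finite sum:
c=cos(0.752500/2)=0.930049, s=sin(0.752500/2)=0.367435; N=√[1·6·1·6]=6.000000
Admissible k: 0..1 (factorial args all ≥0)
  k=0: (−1)^0·6.0000/(6)·0.9300^4·0.3674^0 = +0.748210
  k=1: (−1)^1·6.0000/(2)·0.9300^2·0.3674^2 = -0.350344
d^2_{-1,-1}(0.7525) = +0.748210 -0.350344 = +0.397866

d=0.3979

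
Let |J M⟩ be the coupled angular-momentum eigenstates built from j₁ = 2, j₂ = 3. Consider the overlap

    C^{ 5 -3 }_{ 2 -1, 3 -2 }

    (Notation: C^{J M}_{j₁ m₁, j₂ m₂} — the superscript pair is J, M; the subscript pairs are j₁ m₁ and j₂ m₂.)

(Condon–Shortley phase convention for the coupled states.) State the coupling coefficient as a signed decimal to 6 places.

+√(8/15) = +0.730297

j₁+j₂−J=0  J+j₁−j₂=4  J−j₁+j₂=6  j₁+j₂+J+1=11
(j₁±m₁, j₂±m₂, J±M) = (1,3,1,5,2,8)
P² = 276480
sum k=0..0:
  [0] +1/720 = 1/720
S = 1/720
C² = P²·S² = 8/15 ; C = +0.730297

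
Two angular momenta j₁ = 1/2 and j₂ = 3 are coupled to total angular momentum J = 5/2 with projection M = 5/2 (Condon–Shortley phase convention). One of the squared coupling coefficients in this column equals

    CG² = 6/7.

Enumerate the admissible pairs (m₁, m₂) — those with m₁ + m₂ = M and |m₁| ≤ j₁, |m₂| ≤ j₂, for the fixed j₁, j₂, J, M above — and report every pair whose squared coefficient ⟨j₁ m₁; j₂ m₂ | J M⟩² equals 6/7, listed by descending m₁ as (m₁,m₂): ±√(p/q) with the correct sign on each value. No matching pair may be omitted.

(-1/2,3): −√(6/7)

Admissible pairs with m₁+m₂ = M = 5/2: (-1/2,3), (1/2,2)
  (m₁,m₂)=(1/2,2): CG² = 1/7, CG = +√(1/7)
  (m₁,m₂)=(-1/2,3): CG² = 6/7, CG = −√(6/7)   ← matches the target
Pairs with CG² = 6/7: (-1/2,3): −√(6/7)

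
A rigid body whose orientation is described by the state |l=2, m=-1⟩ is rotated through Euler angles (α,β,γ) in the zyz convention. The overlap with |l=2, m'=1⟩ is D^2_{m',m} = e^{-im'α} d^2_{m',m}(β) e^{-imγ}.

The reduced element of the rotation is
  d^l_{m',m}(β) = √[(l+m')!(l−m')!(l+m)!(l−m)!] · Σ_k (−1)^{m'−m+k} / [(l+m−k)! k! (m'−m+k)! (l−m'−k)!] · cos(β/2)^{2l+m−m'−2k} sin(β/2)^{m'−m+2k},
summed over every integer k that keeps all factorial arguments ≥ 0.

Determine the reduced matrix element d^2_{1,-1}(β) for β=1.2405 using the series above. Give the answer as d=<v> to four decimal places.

d^2_{1,-1}(β=1.2405) via the finite sum:
Half-angle: c=0.813733, s=0.581239. N=√(6·1·1·6)=6.000000
Admissible k: 0..1 (factorial args all ≥0)
  k=0: (−1)^2·6.0000/(2)·0.8137^2·0.5812^2 = +0.671111
  k=1: (−1)^3·6.0000/(6)·0.8137^0·0.5812^4 = -0.114135
d^2_{1,-1}(1.2405) = +0.671111 -0.114135 = +0.556976

d=0.5570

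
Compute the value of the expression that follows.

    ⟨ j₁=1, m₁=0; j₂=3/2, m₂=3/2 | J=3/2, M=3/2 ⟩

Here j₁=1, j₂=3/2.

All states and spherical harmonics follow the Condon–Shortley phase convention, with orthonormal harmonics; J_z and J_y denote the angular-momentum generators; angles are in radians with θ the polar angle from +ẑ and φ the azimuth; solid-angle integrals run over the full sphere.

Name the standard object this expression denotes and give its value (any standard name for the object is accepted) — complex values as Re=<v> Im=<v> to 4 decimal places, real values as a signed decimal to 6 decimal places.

Clebsch–Gordan coefficient, −√(3/5) ≈ -0.774597

This is a Clebsch–Gordan (vector-coupling) coefficient.
√[4·1!1!2!/5! · 1!1!3!0!3!0!] = √(12/5)
  +(−1)^1/∏(1,0,0,2,1,0)! = -1/2  (running -1/2)
⟨..|..⟩ = √(12/5)·(-1/2) = -0.774597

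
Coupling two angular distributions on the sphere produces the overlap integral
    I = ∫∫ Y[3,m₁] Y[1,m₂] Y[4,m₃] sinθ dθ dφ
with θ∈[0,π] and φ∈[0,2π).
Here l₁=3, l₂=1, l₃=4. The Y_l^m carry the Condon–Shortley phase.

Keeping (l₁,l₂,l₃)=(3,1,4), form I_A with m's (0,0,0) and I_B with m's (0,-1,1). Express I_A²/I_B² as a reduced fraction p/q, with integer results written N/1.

Same 3,1,4: normalisation and zero-m 3j drop out of the ratio.
A: Δ: 0! 6! 2! / 9! → 1/252; sum: t=0:+1/36 = 1/36; 3j²(3 1 4; 0 0 0) = Δ·Π!·Σ² = 4/63  (sign +1)
B: Δ: 0! 6! 2! / 9! → 1/252; sum: t=0:+1/72 = 1/72; 3j²(3 1 4; 0 -1 1) = Δ·Π!·Σ² = 5/126  (sign -1)
I_A²/I_B² = (4/63)/(5/126) = 8/5

8/5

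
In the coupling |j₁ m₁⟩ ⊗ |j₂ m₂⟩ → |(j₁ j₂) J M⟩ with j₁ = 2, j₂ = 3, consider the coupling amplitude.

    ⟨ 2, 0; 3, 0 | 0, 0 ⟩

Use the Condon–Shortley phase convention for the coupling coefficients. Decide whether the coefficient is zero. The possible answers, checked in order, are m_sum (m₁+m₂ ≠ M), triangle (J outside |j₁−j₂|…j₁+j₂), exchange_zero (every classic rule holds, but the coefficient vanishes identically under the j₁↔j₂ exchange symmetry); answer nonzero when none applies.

m-sum: m₁+m₂ = 0+0 = 0, M = 0  ✓
triangle: need |j₁−j₂| ≤ J ≤ j₁+j₂, i.e. J ∈ [1, 5]; J = 0 is outside ✗ ⇒ coefficient is 0

triangle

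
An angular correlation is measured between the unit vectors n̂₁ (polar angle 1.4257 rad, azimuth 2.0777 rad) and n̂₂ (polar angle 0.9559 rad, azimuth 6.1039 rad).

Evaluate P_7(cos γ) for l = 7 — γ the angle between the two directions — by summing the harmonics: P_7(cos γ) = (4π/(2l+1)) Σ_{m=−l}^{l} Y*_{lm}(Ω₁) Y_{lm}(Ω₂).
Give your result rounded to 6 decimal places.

Summing Y*_{l m}(θ₁,φ₁)·Y_{l m}(θ₂,φ₂) over m ∈ [−7, 7]; prefactor 4π/(2·7+1) = 0.837758:
  m=-7: (-0.183721, 0.426512) × (0.037680, 0.115322) = (-0.056109, -0.005116)  (running Σ = (-0.056109, -0.005116))
  m=-6: (0.252634, -0.025391) × (0.152314, 0.282096) = (0.045642, 0.067399)  (running Σ = (-0.010466, 0.062283))
  m=-5: (0.144591, 0.208172) × (0.277116, 0.346659) = (-0.032096, 0.107811)  (running Σ = (-0.042563, 0.170095))
  m=-4: (0.122407, -0.249051) × (0.188374, 0.164267) = (0.063969, -0.026807)  (running Σ = (0.021406, 0.143287))
  m=-3: (0.180132, -0.009030) × (-0.161934, -0.096597) = (-0.030042, -0.015938)  (running Σ = (-0.008635, 0.127349))
  m=-2: (-0.149437, -0.239959) × (-0.325357, -0.121935) = (0.019361, 0.096294)  (running Σ = (0.010726, 0.223643))
  m=-1: (0.073338, -0.132069) × (0.047101, 0.008536) = (0.004582, -0.005595)  (running Σ = (0.015308, 0.218048))
  m=0: (-0.283492, -0.000000) × (0.350229, 0.000000) = (-0.099287, -0.000000)  (running Σ = (-0.083980, 0.218048))
  m=1: (-0.073338, -0.132069) × (-0.047101, 0.008536) = (0.004582, 0.005595)  (running Σ = (-0.079398, 0.223643))
  m=2: (-0.149437, 0.239959) × (-0.325357, 0.121935) = (0.019361, -0.096294)  (running Σ = (-0.060037, 0.127349))
  m=3: (-0.180132, -0.009030) × (0.161934, -0.096597) = (-0.030042, 0.015938)  (running Σ = (-0.090078, 0.143287))
  m=4: (0.122407, 0.249051) × (0.188374, -0.164267) = (0.063969, 0.026807)  (running Σ = (-0.026109, 0.170095))
  m=5: (-0.144591, 0.208172) × (-0.277116, 0.346659) = (-0.032096, -0.107811)  (running Σ = (-0.058206, 0.062283))
  m=6: (0.252634, 0.025391) × (0.152314, -0.282096) = (0.045642, -0.067399)  (running Σ = (-0.012563, -0.005116))
  m=7: (0.183721, 0.426512) × (-0.037680, 0.115322) = (-0.056109, 0.005116)  (running Σ = (-0.068672, -0.000000))
Σ over m = (-0.068672, -0.000000); ×(4π/15) → (-0.057531, -0.000000). Real part: -0.057531

-0.057531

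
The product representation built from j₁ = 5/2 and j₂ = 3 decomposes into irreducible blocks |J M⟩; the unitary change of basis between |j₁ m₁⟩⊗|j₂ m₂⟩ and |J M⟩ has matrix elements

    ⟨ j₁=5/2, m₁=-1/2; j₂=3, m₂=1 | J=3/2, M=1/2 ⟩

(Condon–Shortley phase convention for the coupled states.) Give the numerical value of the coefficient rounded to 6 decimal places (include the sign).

√[4·4!1!2!/8! · 2!3!4!2!2!1!] = √(192/35)
  +(−1)^2/∏(2,2,1,2,0,0)! = 1/8  (running 1/8)
  +(−1)^3/∏(3,1,0,1,1,1)! = -1/6  (running -1/24)
⟨..|..⟩ = √(192/35)·(-1/24) = -0.097590

−√(1/105) = -0.097590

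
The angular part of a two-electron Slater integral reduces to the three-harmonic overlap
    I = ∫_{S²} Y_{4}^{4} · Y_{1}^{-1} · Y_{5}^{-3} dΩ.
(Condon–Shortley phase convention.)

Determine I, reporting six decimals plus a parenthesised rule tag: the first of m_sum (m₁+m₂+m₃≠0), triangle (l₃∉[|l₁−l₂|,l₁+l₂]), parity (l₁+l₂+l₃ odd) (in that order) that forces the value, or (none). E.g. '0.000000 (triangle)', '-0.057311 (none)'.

-0.049106 (none)

Rules hold: Σm=0, L=10 even, 3≤5≤5.
N = 9·3·11 = 297
Δ = 0!·8!·2!/11! = 1/495
Racah Σ t=0..0: t=0:+1/576 = 1/576
⇒ 3j(4 1 5; 0 0 0)² = 5/99, sgn -1
Racah Σ t=0..0: t=0:+1/80640 = 1/80640
⇒ 3j(4 1 5; 4 -1 -3)² = 1/495, sgn +1
4πI² = N·(3j₀)²·(3jₘ)² = 1/33
I = -1·√(0.030303/4π) = -0.04910640
No selection rule forces the value: the integral is nonzero (none).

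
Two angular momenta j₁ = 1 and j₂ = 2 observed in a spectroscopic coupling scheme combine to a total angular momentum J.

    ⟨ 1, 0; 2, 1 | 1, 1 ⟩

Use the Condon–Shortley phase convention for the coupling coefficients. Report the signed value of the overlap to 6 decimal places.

√[3·2!0!2!/5! · 1!1!3!1!2!0!] = √(6/5)
  +(−1)^1/∏(1,1,0,2,0,0)! = -1/2  (running -1/2)
⟨..|..⟩ = √(6/5)·(-1/2) = -0.547723

-0.547723  (= −√(3/10))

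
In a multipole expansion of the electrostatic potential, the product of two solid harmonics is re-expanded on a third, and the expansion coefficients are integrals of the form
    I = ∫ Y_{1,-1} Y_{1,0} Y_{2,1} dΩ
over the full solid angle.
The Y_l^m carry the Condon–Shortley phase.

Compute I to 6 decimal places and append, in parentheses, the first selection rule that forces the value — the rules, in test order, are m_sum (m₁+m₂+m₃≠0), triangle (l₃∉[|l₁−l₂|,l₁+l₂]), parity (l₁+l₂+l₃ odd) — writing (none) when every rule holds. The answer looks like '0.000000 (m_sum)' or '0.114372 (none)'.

m-sum 0 ✓  L=4 even ✓  0≤2≤2 ✓
Π(2lᵢ+1) = 3×3×5 = 45
triangle coeff Δ(1,1,2) = 1/30
Σ_t [0,0]: t=0:+1/1 = 1/1
(3j)²=2/15 [(1 1 2; 0 0 0)], sign=+1
Σ_t [0,0]: t=0:+1/2 = 1/2
(3j)²=1/10 [(1 1 2; -1 0 1)], sign=-1
⇒ 4πI² = 3/5
I = (-1)√(3/5/(4π)) = -0.21850969
No selection rule forces the value: the integral is nonzero (none).

-0.218510 (none)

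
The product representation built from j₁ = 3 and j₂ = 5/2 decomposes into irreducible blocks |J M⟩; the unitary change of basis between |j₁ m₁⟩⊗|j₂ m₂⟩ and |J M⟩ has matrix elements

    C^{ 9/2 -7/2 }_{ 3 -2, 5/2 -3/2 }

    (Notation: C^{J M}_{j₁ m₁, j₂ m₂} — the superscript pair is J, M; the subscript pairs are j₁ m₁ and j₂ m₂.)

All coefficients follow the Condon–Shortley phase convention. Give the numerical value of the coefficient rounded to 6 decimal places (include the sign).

-0.100504  (= −√(1/99))

j₁+j₂−J=1  J+j₁−j₂=5  J−j₁+j₂=4  j₁+j₂+J+1=11
(j₁±m₁, j₂±m₂, J±M) = (1,5,1,4,1,8)
P² = 921600/11
sum k=0..1:
  [0] +1/720 = 1/720
  [1] −1/576 = -1/576
S = -1/2880
C² = P²·S² = 1/99 ; C = -0.100504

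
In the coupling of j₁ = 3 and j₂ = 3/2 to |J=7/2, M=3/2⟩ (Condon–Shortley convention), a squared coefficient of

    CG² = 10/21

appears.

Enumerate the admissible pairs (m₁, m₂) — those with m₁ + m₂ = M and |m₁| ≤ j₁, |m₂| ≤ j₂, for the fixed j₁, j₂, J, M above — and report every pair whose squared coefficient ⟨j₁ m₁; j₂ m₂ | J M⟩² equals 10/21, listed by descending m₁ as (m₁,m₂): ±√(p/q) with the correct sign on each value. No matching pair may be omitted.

Admissible pairs with m₁+m₂ = M = 3/2: (0,3/2), (1,1/2), (2,-1/2), (3,-3/2)
  (m₁,m₂)=(3,-3/2): CG² = 2/21, CG = +√(2/21)
  (m₁,m₂)=(2,-1/2): CG² = 3/7, CG = +√(3/7)
  (m₁,m₂)=(1,1/2): CG² = 0/1, CG = 0
  (m₁,m₂)=(0,3/2): CG² = 10/21, CG = −√(10/21)   ← matches the target
Pairs with CG² = 10/21: (0,3/2): −√(10/21)

(0,3/2): −√(10/21)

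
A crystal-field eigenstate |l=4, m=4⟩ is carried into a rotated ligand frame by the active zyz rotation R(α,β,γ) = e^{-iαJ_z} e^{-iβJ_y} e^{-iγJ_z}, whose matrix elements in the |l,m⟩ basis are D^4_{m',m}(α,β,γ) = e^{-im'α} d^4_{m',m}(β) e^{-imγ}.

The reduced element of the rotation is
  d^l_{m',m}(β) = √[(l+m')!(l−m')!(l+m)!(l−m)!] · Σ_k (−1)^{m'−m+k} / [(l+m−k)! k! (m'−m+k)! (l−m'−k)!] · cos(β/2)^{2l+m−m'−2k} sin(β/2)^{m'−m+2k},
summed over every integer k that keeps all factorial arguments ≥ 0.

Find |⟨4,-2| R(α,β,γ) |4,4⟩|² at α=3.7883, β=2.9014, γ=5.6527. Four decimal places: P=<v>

P=0.0053

First d^4_{-2,4}(β=2.9014), then the phase factors e^{-i(-2)α} and e^{-i(4)γ}:
c=cos(2.901400/2)=0.119808, s=sin(2.901400/2)=0.992797; N=√[2·720·40320·1]=7619.763776
The bounds max(0,m−m')=6 and min(l+m,l−m')=6 give 1 term
  k=6: (−1)^0·7619.7638/(1440)·0.1198^2·0.9928^6 = +0.072730
d^4_{-2,4}(2.9014) = +0.072730
|D^4_{-2,4}|² = |d^4_{-2,4}(β)|² = (+0.072730)² = 0.005290 (the z-rotation phases have unit modulus)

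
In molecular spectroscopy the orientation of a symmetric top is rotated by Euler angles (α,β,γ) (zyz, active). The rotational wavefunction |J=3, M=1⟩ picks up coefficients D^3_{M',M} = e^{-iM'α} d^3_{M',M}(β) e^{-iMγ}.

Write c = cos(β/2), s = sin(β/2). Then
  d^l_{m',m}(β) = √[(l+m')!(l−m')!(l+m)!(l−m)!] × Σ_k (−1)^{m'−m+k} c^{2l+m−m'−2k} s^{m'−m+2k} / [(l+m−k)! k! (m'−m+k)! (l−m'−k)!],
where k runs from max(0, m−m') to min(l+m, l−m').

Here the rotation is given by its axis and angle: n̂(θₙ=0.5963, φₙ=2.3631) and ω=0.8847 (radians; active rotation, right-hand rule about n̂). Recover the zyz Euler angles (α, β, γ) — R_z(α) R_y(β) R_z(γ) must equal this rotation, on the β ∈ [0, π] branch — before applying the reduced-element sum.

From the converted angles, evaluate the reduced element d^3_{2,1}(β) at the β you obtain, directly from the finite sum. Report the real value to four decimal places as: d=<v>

d=-0.5747

Axis–angle → zyz. n̂ = (sinθₙcosφₙ, sinθₙsinφₙ, cosθₙ) = (-0.399833, +0.394349, +0.827419), ω = 0.8847.
R = I cosω + sinω [n̂]ₓ + (1−cosω) n̂n̂ᵀ gives
  R = [+0.692109, -0.697979, +0.183876; +0.582411, +0.690513, +0.428940; -0.426359, -0.189782, +0.884421]
β = atan2(√(R₁₃²+R₂₃²), R₃₃) = 0.485545; α = atan2(R₂₃, R₁₃) mod 2π = 1.165817; γ = atan2(R₃₂, −R₃₁) mod 2π = 5.864395
d^3_{2,1}(β=0.4855) via the finite sum:
With c≡cos(β/2)=0.970675 and s≡sin(β/2)=0.240395, N=[120·1·24·2]^{1/2}=75.894664
The bounds max(0,m−m')=0 and min(l+m,l−m')=1 give 2 terms
  k=0: (−1)^1·75.8947/(24)·0.9707^5·0.2404^1 = -0.655080
  k=1: (−1)^2·75.8947/(12)·0.9707^3·0.2404^3 = +0.080357
d^3_{2,1}(0.4855) = -0.655080 +0.080357 = -0.574723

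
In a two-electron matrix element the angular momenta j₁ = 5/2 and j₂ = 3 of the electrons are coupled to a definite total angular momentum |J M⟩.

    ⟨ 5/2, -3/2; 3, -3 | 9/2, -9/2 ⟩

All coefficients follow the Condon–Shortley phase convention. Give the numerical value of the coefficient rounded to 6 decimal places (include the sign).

j₁+j₂−J=1  J+j₁−j₂=4  J−j₁+j₂=5  j₁+j₂+J+1=11
(j₁±m₁, j₂±m₂, J±M) = (1,4,0,6,0,9)
P² = 49766400/11
sum k=0..0:
  [0] +1/2880 = 1/2880
S = 1/2880
C² = P²·S² = 6/11 ; C = +0.738549

+√(6/11) ≈ +0.738549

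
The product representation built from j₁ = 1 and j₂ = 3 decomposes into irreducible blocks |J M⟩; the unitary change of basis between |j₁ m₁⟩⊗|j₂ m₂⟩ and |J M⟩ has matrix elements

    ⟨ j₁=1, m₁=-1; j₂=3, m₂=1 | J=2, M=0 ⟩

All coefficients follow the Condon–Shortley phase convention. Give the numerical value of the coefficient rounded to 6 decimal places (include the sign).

j₁+j₂−J=2  J+j₁−j₂=0  J−j₁+j₂=4  j₁+j₂+J+1=7
(j₁±m₁, j₂±m₂, J±M) = (0,2,4,2,2,2)
P² = 128/7
sum k=2..2:
  [2] +1/8 = 1/8
S = 1/8
C² = P²·S² = 2/7 ; C = +0.534522

+√(2/7) ≈ +0.534522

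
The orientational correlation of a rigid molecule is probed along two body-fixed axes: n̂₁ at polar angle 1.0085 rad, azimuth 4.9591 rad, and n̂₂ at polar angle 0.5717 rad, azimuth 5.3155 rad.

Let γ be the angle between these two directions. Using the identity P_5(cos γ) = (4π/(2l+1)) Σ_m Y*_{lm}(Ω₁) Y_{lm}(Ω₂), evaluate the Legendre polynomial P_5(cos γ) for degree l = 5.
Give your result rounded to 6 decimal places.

Addition theorem: P_5(cos γ) = (4π/11) Σ_m Y*_{lm}(Ω₁) Y_{lm}(Ω₂), m = −5…5:
  [-5]  conj(Y_{5,-5})(Ω₁) = +0.189845-0.066566i ; Y_{5,-5}(Ω₂) = +0.002705-0.021351i ; Δ = -0.000908-0.004233i
  [-4]  conj(Y_{5,-4})(Ω₁) = +0.221021+0.334458i ; Y_{5,-4}(Ω₂) = -0.078887-0.070477i ; Δ = +0.006136-0.041961i
  [-3]  conj(Y_{5,-3})(Ω₁) = -0.220119+0.241006i ; Y_{5,-3}(Ω₂) = -0.285670+0.069465i ; Δ = +0.046140-0.084139i
  [-2]  conj(Y_{5,-2})(Ω₁) = +0.083908+0.045125i ; Y_{5,-2}(Ω₂) = -0.166883+0.437286i ; Δ = -0.033736+0.029161i
  [-1]  conj(Y_{5,-1})(Ω₁) = -0.084882+0.337046i ; Y_{5,-1}(Ω₂) = +0.157541+0.228747i ; Δ = -0.090471+0.033682i
  [+0]  conj(Y_{5,0})(Ω₁) = +0.012067-0.000000i ; Y_{5,0}(Ω₂) = -0.294539+0.000000i ; Δ = -0.003554+0.000000i
  [+1]  conj(Y_{5,1})(Ω₁) = +0.084882+0.337046i ; Y_{5,1}(Ω₂) = -0.157541+0.228747i ; Δ = -0.090471-0.033682i
  [+2]  conj(Y_{5,2})(Ω₁) = +0.083908-0.045125i ; Y_{5,2}(Ω₂) = -0.166883-0.437286i ; Δ = -0.033736-0.029161i
  [+3]  conj(Y_{5,3})(Ω₁) = +0.220119+0.241006i ; Y_{5,3}(Ω₂) = +0.285670+0.069465i ; Δ = +0.046140+0.084139i
  [+4]  conj(Y_{5,4})(Ω₁) = +0.221021-0.334458i ; Y_{5,4}(Ω₂) = -0.078887+0.070477i ; Δ = +0.006136+0.041961i
  [+5]  conj(Y_{5,5})(Ω₁) = -0.189845-0.066566i ; Y_{5,5}(Ω₂) = -0.002705-0.021351i ; Δ = -0.000908+0.004233i
Σ over m = -0.149231-0.000000i; ×(4π/11) → -0.170481-0.000000i. Real part: -0.170481

-0.170481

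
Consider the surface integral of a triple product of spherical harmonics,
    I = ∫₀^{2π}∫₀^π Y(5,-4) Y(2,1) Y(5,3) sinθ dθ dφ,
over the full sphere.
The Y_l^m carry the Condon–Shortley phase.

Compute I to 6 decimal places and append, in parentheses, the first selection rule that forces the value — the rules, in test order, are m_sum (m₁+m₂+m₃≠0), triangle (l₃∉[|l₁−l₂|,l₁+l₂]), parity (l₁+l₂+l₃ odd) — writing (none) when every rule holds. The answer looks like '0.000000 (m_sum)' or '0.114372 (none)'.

Checks pass: Σm=0; 12 even; l₃=5∈[3,7].
(2·5+1)(2·2+1)(2·5+1) = 605
Δ: 2! 8! 2! / 13! → 1/38610
sum: t=0:+1/2880 t=1:−1/576 t=2:+1/2880 = -1/960
3j²(5 2 5; 0 0 0) = Δ·Π!·Σ² = 10/429  (sign +1)
sum: t=1:−1/80640 t=2:+1/10080 = 1/11520
3j²(5 2 5; -4 1 3) = Δ·Π!·Σ² = 49/1430  (sign +1)
combine: 4πI² = 605·10/429·49/1430 = 245/507
take √, sign +1: I = 0.19609844
No selection rule forces the value: the integral is nonzero (none).

0.196098 (none)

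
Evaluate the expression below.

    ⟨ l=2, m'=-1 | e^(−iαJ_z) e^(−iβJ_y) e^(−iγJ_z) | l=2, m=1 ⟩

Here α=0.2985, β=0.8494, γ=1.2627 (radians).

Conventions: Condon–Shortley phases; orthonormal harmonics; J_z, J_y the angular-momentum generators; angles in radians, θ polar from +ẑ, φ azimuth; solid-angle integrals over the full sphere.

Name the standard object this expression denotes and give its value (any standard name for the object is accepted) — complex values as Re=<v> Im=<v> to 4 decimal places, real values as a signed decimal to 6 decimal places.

This is a Wigner D-matrix element — the rotation-matrix element ⟨l m'| R(α,β,γ) |l m⟩ in the angular-momentum basis.
Split into d^2_{-1,1}(β=0.8494) × two z-phases.
c=cos(0.849400/2)=0.911162, s=sin(0.849400/2)=0.412047; N=√[1·6·6·1]=6.000000
The bounds max(0,m−m')=2 and min(l+m,l−m')=3 give 2 terms
  k=2: (−1)^0·6.0000/(2)·0.9112^2·0.4120^2 = +0.422870
  k=3: (−1)^1·6.0000/(6)·0.9112^0·0.4120^4 = -0.028826
d^2_{-1,1}(0.8494) = +0.422870 -0.028826 = +0.394044
Attach z-rotation phases: D = e^{-i(-1)(0.2985)}·(+0.394044)·e^{-i(1)(1.2627)} = +0.224634-0.323744i

Wigner D-matrix element, Re=0.2246 Im=-0.3237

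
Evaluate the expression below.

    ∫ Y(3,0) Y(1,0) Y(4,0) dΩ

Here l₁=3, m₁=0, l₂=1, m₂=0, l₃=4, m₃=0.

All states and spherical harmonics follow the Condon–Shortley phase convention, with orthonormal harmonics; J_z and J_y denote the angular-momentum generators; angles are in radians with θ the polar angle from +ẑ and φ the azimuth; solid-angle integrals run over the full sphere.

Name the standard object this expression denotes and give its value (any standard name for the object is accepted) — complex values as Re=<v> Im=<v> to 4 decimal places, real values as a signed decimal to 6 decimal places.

This is a Gaunt coefficient — the integral of a triple product of spherical harmonics over the sphere.
Checks pass: Σm=0; 8 even; l₃=4∈[2,4].
(2·3+1)(2·1+1)(2·4+1) = 189
Δ: 0! 6! 2! / 9! → 1/252
sum: t=0:+1/36 = 1/36
3j²(3 1 4; 0 0 0) = Δ·Π!·Σ² = 4/63  (sign +1)
(m-triple is (0,0,0) — same symbol as above.)
combine: 4πI² = 189·4/63·4/63 = 16/21
take √, sign +1: I = 0.24623252

Gaunt coefficient, +0.246233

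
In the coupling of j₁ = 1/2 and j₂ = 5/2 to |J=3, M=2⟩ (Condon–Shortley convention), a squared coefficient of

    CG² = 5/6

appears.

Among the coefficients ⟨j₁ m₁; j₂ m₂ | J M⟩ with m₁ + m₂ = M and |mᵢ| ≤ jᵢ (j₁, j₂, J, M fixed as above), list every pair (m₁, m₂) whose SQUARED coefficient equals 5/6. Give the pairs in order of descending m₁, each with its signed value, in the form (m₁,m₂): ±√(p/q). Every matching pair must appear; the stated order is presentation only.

Admissible pairs with m₁+m₂ = M = 2: (-1/2,5/2), (1/2,3/2)
  (m₁,m₂)=(1/2,3/2): CG² = 5/6, CG = +√(5/6)   ← matches the target
  (m₁,m₂)=(-1/2,5/2): CG² = 1/6, CG = +√(1/6)
Pairs with CG² = 5/6: (1/2,3/2): +√(5/6)

(1/2,3/2): +√(5/6)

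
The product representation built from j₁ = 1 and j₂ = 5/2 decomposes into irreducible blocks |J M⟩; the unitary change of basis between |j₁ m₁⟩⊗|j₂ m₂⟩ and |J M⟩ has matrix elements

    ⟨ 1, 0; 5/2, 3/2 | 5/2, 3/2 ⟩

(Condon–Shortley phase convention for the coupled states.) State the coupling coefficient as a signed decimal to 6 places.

−√(9/35) = -0.507093

triangle: 1!*1!*4!/7! = 24/5040
(j±m)!: 1!*1!*4!*1!*4!*1! = 576
prefactor² = (2J+1)*Δ*N² = 576/35
  k=0: +1/(0!*1!*1!*4!*0!*0!) = 1/24
  k=1: −1/(1!*0!*0!*3!*1!*1!) = -1/6
Σ = -1/8  ⇒  CG² = 576/35*(-1/8)² = 9/35
CG = −√(9/35) = -0.507093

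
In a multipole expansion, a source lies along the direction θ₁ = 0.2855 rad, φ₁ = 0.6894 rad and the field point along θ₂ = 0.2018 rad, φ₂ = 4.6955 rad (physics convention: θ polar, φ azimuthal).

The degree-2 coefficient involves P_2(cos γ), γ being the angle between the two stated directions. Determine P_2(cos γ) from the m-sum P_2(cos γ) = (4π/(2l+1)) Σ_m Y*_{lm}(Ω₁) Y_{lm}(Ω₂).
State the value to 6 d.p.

Addition theorem: P_2(cos γ) = (4π/5) Σ_m Y*_{lm}(Ω₁) Y_{lm}(Ω₂), m = −2…2:
  term(m=-2) = -0.00007 - 0.00047j   from Y*(Ω₁)=0.00585 + 0.03008j, Y(Ω₂)=-0.01551 - 0.00052j
  term(m=-1) = -0.02055 + 0.02409j   from Y*(Ω₁)=0.16109 + 0.13279j, Y(Ω₂)=-0.00256 + 0.15168j
  term(m=+0) = 0.32942 + 0.00000j   from Y*(Ω₁)=0.55573 + 0.00000j, Y(Ω₂)=0.59277 + 0.00000j
  term(m=+1) = -0.02055 - 0.02409j   from Y*(Ω₁)=-0.16109 + 0.13279j, Y(Ω₂)=0.00256 + 0.15168j
  term(m=+2) = -0.00007 + 0.00047j   from Y*(Ω₁)=0.00585 - 0.03008j, Y(Ω₂)=-0.01551 + 0.00052j
Total Σ_m = 0.28816 + 0.00000j. Multiply by 2.513274: 0.72423 + 0.00000j. P_2(cos γ) = 0.724233

0.724233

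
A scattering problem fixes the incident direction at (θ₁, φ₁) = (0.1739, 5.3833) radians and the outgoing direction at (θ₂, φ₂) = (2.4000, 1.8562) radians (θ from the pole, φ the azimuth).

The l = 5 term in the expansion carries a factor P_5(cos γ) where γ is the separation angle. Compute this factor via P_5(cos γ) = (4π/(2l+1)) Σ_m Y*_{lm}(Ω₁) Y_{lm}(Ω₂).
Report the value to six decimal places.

0.333087

Expand P_5 via completeness: Σ_{m} conj(Y_{5,m}) at Ω₁ times Y_{5,m} at Ω₂ —
  [-5]  conj(Y_{5,-5})(Ω₁) = -0.00002 + 0.00007j ; Y_{5,-5}(Ω₂) = -0.06459 - 0.00935j ; Δ = 0.00000 - 0.00000j
  [-4]  conj(Y_{5,-4})(Ω₁) = -0.00116 + 0.00057j ; Y_{5,-4}(Ω₂) = -0.09375 + 0.20486j ; Δ = -0.00001 - 0.00029j
  [-3]  conj(Y_{5,-3})(Ω₁) = -0.01252 - 0.00592j ; Y_{5,-3}(Ω₂) = 0.31357 + 0.27203j ; Δ = -0.00231 - 0.00526j
  [-2]  conj(Y_{5,-2})(Ω₁) = -0.02167 - 0.09296j ; Y_{5,-2}(Ω₂) = 0.30287 - 0.19447j ; Δ = -0.02464 - 0.02394j
  [-1]  conj(Y_{5,-1})(Ω₁) = 0.24739 - 0.31168j ; Y_{5,-1}(Ω₂) = 0.02458 + 0.08377j ; Δ = 0.03219 + 0.01306j
  [+0]  conj(Y_{5,0})(Ω₁) = 0.73488 + 0.00000j ; Y_{5,0}(Ω₂) = 0.38252 + 0.00000j ; Δ = 0.28111 + 0.00000j
  [+1]  conj(Y_{5,1})(Ω₁) = -0.24739 - 0.31168j ; Y_{5,1}(Ω₂) = -0.02458 + 0.08377j ; Δ = 0.03219 - 0.01306j
  [+2]  conj(Y_{5,2})(Ω₁) = -0.02167 + 0.09296j ; Y_{5,2}(Ω₂) = 0.30287 + 0.19447j ; Δ = -0.02464 + 0.02394j
  [+3]  conj(Y_{5,3})(Ω₁) = 0.01252 - 0.00592j ; Y_{5,3}(Ω₂) = -0.31357 + 0.27203j ; Δ = -0.00231 + 0.00526j
  [+4]  conj(Y_{5,4})(Ω₁) = -0.00116 - 0.00057j ; Y_{5,4}(Ω₂) = -0.09375 - 0.20486j ; Δ = -0.00001 + 0.00029j
  [+5]  conj(Y_{5,5})(Ω₁) = 0.00002 + 0.00007j ; Y_{5,5}(Ω₂) = 0.06459 - 0.00935j ; Δ = 0.00000 + 0.00000j
Σ over m = 0.29157 + 0.00000j; ×(4π/11) → 0.33309 + 0.00000j. Real part: 0.333087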